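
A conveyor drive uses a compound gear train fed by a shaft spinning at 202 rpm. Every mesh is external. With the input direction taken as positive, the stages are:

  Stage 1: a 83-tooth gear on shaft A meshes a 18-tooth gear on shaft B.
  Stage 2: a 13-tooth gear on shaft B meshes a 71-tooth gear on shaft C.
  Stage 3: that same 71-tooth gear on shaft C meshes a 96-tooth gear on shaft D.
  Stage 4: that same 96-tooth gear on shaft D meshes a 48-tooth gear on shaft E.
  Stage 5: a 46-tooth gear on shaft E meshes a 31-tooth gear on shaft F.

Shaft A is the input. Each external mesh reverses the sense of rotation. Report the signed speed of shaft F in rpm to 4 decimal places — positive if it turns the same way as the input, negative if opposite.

Stage 1 [83T→18T]: ω = 202.0000×83/18 = 931.4444 rpm, dir flips to −; running = −931.4444
Stage 2 [13T→71T]: ω = 931.4444×13/71 = 170.5462 rpm, dir flips to +; running = +170.5462
Stage 3 [71T→96T]: ω = 170.5462×71/96 = 126.1331 rpm, dir flips to −; running = −126.1331
Stage 4 [96T→48T]: ω = 126.1331×96/48 = 252.2662 rpm, dir flips to +; running = +252.2662
Stage 5 [46T→31T]: ω = 252.2662×46/31 = 374.3305 rpm, dir flips to −; running = −374.3305

-374.3305 rpm (opposite to input, |ω| = 374.3305 rpm)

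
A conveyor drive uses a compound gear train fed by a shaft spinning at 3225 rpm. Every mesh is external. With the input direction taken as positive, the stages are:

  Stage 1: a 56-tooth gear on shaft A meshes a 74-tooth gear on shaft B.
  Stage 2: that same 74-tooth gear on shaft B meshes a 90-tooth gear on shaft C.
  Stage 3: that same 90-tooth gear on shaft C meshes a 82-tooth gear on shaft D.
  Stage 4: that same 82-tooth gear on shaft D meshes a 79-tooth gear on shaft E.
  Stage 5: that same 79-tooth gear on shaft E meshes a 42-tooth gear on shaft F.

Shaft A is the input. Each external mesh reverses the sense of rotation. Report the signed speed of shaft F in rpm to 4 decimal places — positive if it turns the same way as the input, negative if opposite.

-4300.0000 rpm (opposite to input, |ω| = 4300.0000 rpm)

Stage 1 [56T→74T]: ω = 3225.0000×56/74 = 2440.5405 rpm, dir flips to −; running = −2440.5405
Stage 2 [74T→90T]: ω = 2440.5405×74/90 = 2006.6667 rpm, dir flips to +; running = +2006.6667
Stage 3 [90T→82T]: ω = 2006.6667×90/82 = 2202.4390 rpm, dir flips to −; running = −2202.4390
Stage 4 [82T→79T]: ω = 2202.4390×82/79 = 2286.0759 rpm, dir flips to +; running = +2286.0759
Stage 5 [79T→42T]: ω = 2286.0759×79/42 = 4300.0000 rpm, dir flips to −; running = −4300.0000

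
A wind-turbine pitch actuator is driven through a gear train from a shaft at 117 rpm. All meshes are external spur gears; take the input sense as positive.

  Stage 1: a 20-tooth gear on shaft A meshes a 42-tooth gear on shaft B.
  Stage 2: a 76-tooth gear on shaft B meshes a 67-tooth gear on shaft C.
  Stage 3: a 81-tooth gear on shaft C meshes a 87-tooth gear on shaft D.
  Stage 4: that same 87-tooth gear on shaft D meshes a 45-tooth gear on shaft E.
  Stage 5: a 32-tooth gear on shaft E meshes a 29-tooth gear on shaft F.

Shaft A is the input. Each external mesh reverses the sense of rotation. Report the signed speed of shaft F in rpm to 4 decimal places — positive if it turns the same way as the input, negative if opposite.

-125.5249 rpm (opposite to input, |ω| = 125.5249 rpm)

Stage 1 [20T→42T]: ω = 117.0000×20/42 = 55.7143 rpm, dir flips to −; running = −55.7143
Stage 2 [76T→67T]: ω = 55.7143×76/67 = 63.1983 rpm, dir flips to +; running = +63.1983
Stage 3 [81T→87T]: ω = 63.1983×81/87 = 58.8398 rpm, dir flips to −; running = −58.8398
Stage 4 [87T→45T]: ω = 58.8398×87/45 = 113.7569 rpm, dir flips to +; running = +113.7569
Stage 5 [32T→29T]: ω = 113.7569×32/29 = 125.5249 rpm, dir flips to −; running = −125.5249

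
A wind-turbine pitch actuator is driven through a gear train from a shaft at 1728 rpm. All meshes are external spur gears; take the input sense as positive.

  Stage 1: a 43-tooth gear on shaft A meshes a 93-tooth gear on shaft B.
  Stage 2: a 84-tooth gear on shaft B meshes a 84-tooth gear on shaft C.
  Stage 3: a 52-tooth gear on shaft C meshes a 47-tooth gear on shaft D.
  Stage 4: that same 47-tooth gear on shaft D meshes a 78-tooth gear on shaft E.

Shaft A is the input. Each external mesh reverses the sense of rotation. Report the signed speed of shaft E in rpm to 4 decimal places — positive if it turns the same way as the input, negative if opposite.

Stage 1 [43T→93T]: ω = 1728.0000×43/93 = 798.9677 rpm, dir flips to −; running = −798.9677
Stage 2 [84T→84T]: ω = 798.9677×84/84 = 798.9677 rpm, dir flips to +; running = +798.9677
Stage 3 [52T→47T]: ω = 798.9677×52/47 = 883.9643 rpm, dir flips to −; running = −883.9643
Stage 4 [47T→78T]: ω = 883.9643×47/78 = 532.6452 rpm, dir flips to +; running = +532.6452

+532.6452 rpm (same as input, |ω| = 532.6452 rpm)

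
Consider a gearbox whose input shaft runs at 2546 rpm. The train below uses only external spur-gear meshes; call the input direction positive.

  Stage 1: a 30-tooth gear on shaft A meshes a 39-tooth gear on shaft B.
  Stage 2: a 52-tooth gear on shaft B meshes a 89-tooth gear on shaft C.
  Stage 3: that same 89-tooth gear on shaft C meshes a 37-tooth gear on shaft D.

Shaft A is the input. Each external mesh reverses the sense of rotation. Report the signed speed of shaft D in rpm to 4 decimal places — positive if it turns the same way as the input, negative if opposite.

-2752.4324 rpm (opposite to input, |ω| = 2752.4324 rpm)

Stage 1 [30T→39T]: ω = 2546.0000×30/39 = 1958.4615 rpm, dir flips to −; running = −1958.4615
Stage 2 [52T→89T]: ω = 1958.4615×52/89 = 1144.2697 rpm, dir flips to +; running = +1144.2697
Stage 3 [89T→37T]: ω = 1144.2697×89/37 = 2752.4324 rpm, dir flips to −; running = −2752.4324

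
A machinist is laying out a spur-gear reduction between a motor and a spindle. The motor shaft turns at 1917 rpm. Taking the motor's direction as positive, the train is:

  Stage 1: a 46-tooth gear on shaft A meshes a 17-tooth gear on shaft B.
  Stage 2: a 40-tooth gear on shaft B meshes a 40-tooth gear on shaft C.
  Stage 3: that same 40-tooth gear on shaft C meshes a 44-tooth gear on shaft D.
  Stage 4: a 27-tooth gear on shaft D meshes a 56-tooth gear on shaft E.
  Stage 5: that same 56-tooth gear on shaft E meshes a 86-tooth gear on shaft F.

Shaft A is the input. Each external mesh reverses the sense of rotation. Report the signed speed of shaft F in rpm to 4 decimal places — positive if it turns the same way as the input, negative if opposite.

Stage 1 [46T→17T]: ω = 1917.0000×46/17 = 5187.1765 rpm, dir flips to −; running = −5187.1765
Stage 2 [40T→40T]: ω = 5187.1765×40/40 = 5187.1765 rpm, dir flips to +; running = +5187.1765
Stage 3 [40T→44T]: ω = 5187.1765×40/44 = 4715.6150 rpm, dir flips to −; running = −4715.6150
Stage 4 [27T→56T]: ω = 4715.6150×27/56 = 2273.6001 rpm, dir flips to +; running = +2273.6001
Stage 5 [56T→86T]: ω = 2273.6001×56/86 = 1480.4838 rpm, dir flips to −; running = −1480.4838

-1480.4838 rpm (opposite to input, |ω| = 1480.4838 rpm)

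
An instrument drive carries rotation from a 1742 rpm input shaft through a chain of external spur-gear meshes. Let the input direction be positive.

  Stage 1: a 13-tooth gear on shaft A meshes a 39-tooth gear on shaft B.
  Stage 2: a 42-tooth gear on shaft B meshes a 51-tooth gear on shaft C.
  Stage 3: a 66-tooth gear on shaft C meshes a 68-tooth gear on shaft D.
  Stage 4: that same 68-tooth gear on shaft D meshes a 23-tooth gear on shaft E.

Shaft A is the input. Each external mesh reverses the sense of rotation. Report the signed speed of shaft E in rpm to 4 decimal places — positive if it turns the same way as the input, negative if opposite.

+1372.2148 rpm (same as input, |ω| = 1372.2148 rpm)

Stage 1 [13T→39T]: ω = 1742.0000×13/39 = 580.6667 rpm, dir flips to −; running = −580.6667
Stage 2 [42T→51T]: ω = 580.6667×42/51 = 478.1961 rpm, dir flips to +; running = +478.1961
Stage 3 [66T→68T]: ω = 478.1961×66/68 = 464.1315 rpm, dir flips to −; running = −464.1315
Stage 4 [68T→23T]: ω = 464.1315×68/23 = 1372.2148 rpm, dir flips to +; running = +1372.2148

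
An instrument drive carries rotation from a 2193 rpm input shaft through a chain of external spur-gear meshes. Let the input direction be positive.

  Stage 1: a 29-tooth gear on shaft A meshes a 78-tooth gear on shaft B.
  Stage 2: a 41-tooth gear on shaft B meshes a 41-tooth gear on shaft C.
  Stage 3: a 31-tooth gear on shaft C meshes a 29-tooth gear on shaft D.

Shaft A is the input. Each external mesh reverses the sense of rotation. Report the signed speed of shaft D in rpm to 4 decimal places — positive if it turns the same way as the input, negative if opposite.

Stage 1 [29T→78T]: ω = 2193.0000×29/78 = 815.3462 rpm, dir flips to −; running = −815.3462
Stage 2 [41T→41T]: ω = 815.3462×41/41 = 815.3462 rpm, dir flips to +; running = +815.3462
Stage 3 [31T→29T]: ω = 815.3462×31/29 = 871.5769 rpm, dir flips to −; running = −871.5769

-871.5769 rpm (opposite to input, |ω| = 871.5769 rpm)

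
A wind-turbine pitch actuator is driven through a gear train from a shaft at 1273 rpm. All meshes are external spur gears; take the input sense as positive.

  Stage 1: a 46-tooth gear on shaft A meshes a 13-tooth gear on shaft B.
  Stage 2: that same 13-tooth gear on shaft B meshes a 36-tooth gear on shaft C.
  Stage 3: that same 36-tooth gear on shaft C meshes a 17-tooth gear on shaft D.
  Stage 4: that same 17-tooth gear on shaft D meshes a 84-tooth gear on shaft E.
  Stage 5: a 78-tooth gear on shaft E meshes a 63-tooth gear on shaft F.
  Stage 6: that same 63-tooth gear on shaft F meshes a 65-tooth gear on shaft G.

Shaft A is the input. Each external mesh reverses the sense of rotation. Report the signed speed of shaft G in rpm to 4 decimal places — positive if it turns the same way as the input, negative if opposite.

Stage 1 [46T→13T]: ω = 1273.0000×46/13 = 4504.4615 rpm, dir flips to −; running = −4504.4615
Stage 2 [13T→36T]: ω = 4504.4615×13/36 = 1626.6111 rpm, dir flips to +; running = +1626.6111
Stage 3 [36T→17T]: ω = 1626.6111×36/17 = 3444.5882 rpm, dir flips to −; running = −3444.5882
Stage 4 [17T→84T]: ω = 3444.5882×17/84 = 697.1190 rpm, dir flips to +; running = +697.1190
Stage 5 [78T→63T]: ω = 697.1190×78/63 = 863.0998 rpm, dir flips to −; running = −863.0998
Stage 6 [63T→65T]: ω = 863.0998×63/65 = 836.5429 rpm, dir flips to +; running = +836.5429

+836.5429 rpm (same as input, |ω| = 836.5429 rpm)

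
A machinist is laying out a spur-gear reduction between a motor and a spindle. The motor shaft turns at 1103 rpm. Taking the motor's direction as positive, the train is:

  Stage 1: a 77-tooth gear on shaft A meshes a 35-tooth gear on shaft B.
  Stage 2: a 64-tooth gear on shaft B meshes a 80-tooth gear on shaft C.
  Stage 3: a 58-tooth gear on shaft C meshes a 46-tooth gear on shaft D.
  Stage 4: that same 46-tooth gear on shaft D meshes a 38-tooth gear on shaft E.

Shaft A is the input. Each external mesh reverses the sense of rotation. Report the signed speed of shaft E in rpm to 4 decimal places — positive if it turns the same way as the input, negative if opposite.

+2963.0063 rpm (same as input, |ω| = 2963.0063 rpm)

Stage 1 [77T→35T]: ω = 1103.0000×77/35 = 2426.6000 rpm, dir flips to −; running = −2426.6000
Stage 2 [64T→80T]: ω = 2426.6000×64/80 = 1941.2800 rpm, dir flips to +; running = +1941.2800
Stage 3 [58T→46T]: ω = 1941.2800×58/46 = 2447.7009 rpm, dir flips to −; running = −2447.7009
Stage 4 [46T→38T]: ω = 2447.7009×46/38 = 2963.0063 rpm, dir flips to +; running = +2963.0063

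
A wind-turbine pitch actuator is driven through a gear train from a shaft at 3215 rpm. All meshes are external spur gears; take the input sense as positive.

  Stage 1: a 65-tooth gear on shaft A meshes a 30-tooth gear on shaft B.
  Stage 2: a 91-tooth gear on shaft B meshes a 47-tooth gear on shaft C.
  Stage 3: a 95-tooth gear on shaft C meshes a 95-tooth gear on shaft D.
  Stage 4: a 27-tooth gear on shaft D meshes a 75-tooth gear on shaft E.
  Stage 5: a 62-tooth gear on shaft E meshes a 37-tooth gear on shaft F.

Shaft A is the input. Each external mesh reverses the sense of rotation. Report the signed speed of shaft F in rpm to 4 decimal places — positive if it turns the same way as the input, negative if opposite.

Stage 1 [65T→30T]: ω = 3215.0000×65/30 = 6965.8333 rpm, dir flips to −; running = −6965.8333
Stage 2 [91T→47T]: ω = 6965.8333×91/47 = 13487.0390 rpm, dir flips to +; running = +13487.0390
Stage 3 [95T→95T]: ω = 13487.0390×95/95 = 13487.0390 rpm, dir flips to −; running = −13487.0390
Stage 4 [27T→75T]: ω = 13487.0390×27/75 = 4855.3340 rpm, dir flips to +; running = +4855.3340
Stage 5 [62T→37T]: ω = 4855.3340×62/37 = 8135.9652 rpm, dir flips to −; running = −8135.9652

-8135.9652 rpm (opposite to input, |ω| = 8135.9652 rpm)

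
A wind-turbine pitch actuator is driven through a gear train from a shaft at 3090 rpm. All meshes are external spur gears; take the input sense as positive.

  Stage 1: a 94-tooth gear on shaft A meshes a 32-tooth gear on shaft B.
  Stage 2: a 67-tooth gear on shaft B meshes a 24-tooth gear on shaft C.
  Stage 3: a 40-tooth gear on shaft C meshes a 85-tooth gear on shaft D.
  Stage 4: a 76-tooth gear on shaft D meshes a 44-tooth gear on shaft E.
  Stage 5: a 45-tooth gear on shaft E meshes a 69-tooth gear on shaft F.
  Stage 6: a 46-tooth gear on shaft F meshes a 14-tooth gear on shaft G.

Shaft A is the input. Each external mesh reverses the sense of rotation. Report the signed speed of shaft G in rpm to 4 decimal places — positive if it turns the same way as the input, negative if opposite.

+44136.2180 rpm (same as input, |ω| = 44136.2180 rpm)

Stage 1 [94T→32T]: ω = 3090.0000×94/32 = 9076.8750 rpm, dir flips to −; running = −9076.8750
Stage 2 [67T→24T]: ω = 9076.8750×67/24 = 25339.6094 rpm, dir flips to +; running = +25339.6094
Stage 3 [40T→85T]: ω = 25339.6094×40/85 = 11924.5221 rpm, dir flips to −; running = −11924.5221
Stage 4 [76T→44T]: ω = 11924.5221×76/44 = 20596.9017 rpm, dir flips to +; running = +20596.9017
Stage 5 [45T→69T]: ω = 20596.9017×45/69 = 13432.7620 rpm, dir flips to −; running = −13432.7620
Stage 6 [46T→14T]: ω = 13432.7620×46/14 = 44136.2180 rpm, dir flips to +; running = +44136.2180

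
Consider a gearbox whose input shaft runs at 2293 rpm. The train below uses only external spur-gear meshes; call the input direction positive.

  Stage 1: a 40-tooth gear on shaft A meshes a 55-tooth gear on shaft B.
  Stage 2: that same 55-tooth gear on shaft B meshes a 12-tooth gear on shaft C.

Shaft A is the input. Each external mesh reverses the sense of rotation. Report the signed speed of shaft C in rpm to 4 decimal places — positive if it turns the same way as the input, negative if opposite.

Stage 1 [40T→55T]: ω = 2293.0000×40/55 = 1667.6364 rpm, dir flips to −; running = −1667.6364
Stage 2 [55T→12T]: ω = 1667.6364×55/12 = 7643.3333 rpm, dir flips to +; running = +7643.3333

+7643.3333 rpm (same as input, |ω| = 7643.3333 rpm)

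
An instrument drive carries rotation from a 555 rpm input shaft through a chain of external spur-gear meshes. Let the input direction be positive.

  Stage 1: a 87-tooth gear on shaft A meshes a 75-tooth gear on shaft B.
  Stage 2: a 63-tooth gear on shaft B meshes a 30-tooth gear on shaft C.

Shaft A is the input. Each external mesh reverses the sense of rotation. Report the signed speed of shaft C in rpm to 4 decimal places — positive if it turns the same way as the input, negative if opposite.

Stage 1 [87T→75T]: ω = 555.0000×87/75 = 643.8000 rpm, dir flips to −; running = −643.8000
Stage 2 [63T→30T]: ω = 643.8000×63/30 = 1351.9800 rpm, dir flips to +; running = +1351.9800

+1351.9800 rpm (same as input, |ω| = 1351.9800 rpm)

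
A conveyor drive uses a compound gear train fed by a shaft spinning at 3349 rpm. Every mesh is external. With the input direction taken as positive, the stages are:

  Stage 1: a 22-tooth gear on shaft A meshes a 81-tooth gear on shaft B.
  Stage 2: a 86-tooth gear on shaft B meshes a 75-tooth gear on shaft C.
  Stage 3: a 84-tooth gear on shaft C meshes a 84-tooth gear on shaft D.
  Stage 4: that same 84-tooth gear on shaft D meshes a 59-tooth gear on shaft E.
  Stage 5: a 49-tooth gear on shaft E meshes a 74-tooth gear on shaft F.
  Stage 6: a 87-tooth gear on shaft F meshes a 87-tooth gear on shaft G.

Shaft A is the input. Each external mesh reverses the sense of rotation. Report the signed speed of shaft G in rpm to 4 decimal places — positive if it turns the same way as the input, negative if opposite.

+983.2900 rpm (same as input, |ω| = 983.2900 rpm)

Stage 1 [22T→81T]: ω = 3349.0000×22/81 = 909.6049 rpm, dir flips to −; running = −909.6049
Stage 2 [86T→75T]: ω = 909.6049×86/75 = 1043.0137 rpm, dir flips to +; running = +1043.0137
Stage 3 [84T→84T]: ω = 1043.0137×84/84 = 1043.0137 rpm, dir flips to −; running = −1043.0137
Stage 4 [84T→59T]: ω = 1043.0137×84/59 = 1484.9686 rpm, dir flips to +; running = +1484.9686
Stage 5 [49T→74T]: ω = 1484.9686×49/74 = 983.2900 rpm, dir flips to −; running = −983.2900
Stage 6 [87T→87T]: ω = 983.2900×87/87 = 983.2900 rpm, dir flips to +; running = +983.2900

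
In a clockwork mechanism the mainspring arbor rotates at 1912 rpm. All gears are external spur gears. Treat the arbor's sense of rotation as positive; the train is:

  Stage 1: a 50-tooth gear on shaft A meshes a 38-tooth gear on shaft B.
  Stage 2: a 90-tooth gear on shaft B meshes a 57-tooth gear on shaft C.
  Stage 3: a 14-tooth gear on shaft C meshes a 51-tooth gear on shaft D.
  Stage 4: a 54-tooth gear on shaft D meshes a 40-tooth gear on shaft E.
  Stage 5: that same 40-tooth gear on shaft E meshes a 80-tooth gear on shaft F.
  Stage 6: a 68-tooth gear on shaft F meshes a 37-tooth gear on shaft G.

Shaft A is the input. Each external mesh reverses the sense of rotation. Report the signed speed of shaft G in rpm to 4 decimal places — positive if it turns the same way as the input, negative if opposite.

Stage 1 [50T→38T]: ω = 1912.0000×50/38 = 2515.7895 rpm, dir flips to −; running = −2515.7895
Stage 2 [90T→57T]: ω = 2515.7895×90/57 = 3972.2992 rpm, dir flips to +; running = +3972.2992
Stage 3 [14T→51T]: ω = 3972.2992×14/51 = 1090.4351 rpm, dir flips to −; running = −1090.4351
Stage 4 [54T→40T]: ω = 1090.4351×54/40 = 1472.0873 rpm, dir flips to +; running = +1472.0873
Stage 5 [40T→80T]: ω = 1472.0873×40/80 = 736.0437 rpm, dir flips to −; running = −736.0437
Stage 6 [68T→37T]: ω = 736.0437×68/37 = 1352.7289 rpm, dir flips to +; running = +1352.7289

+1352.7289 rpm (same as input, |ω| = 1352.7289 rpm)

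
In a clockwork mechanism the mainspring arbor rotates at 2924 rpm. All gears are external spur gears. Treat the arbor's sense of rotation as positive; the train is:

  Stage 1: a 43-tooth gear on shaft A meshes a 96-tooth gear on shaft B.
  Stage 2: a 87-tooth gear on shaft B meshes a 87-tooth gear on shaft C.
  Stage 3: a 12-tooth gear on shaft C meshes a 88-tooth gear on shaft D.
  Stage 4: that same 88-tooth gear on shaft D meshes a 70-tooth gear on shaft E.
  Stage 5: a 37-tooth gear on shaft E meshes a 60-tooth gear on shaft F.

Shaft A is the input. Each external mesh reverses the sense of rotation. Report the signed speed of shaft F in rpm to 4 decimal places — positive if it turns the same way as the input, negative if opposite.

-138.4549 rpm (opposite to input, |ω| = 138.4549 rpm)

Stage 1 [43T→96T]: ω = 2924.0000×43/96 = 1309.7083 rpm, dir flips to −; running = −1309.7083
Stage 2 [87T→87T]: ω = 1309.7083×87/87 = 1309.7083 rpm, dir flips to +; running = +1309.7083
Stage 3 [12T→88T]: ω = 1309.7083×12/88 = 178.5966 rpm, dir flips to −; running = −178.5966
Stage 4 [88T→70T]: ω = 178.5966×88/70 = 224.5214 rpm, dir flips to +; running = +224.5214
Stage 5 [37T→60T]: ω = 224.5214×37/60 = 138.4549 rpm, dir flips to −; running = −138.4549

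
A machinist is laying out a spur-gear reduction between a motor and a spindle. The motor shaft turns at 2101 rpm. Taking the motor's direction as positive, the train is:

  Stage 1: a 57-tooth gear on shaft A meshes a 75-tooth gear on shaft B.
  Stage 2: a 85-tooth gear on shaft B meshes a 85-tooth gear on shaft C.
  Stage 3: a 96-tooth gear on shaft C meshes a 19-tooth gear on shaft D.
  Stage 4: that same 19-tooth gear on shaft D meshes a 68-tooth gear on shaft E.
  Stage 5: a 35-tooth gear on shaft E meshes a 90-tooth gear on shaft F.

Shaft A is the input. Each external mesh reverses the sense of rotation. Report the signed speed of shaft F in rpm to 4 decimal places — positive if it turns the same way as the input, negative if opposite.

-876.6525 rpm (opposite to input, |ω| = 876.6525 rpm)

Stage 1 [57T→75T]: ω = 2101.0000×57/75 = 1596.7600 rpm, dir flips to −; running = −1596.7600
Stage 2 [85T→85T]: ω = 1596.7600×85/85 = 1596.7600 rpm, dir flips to +; running = +1596.7600
Stage 3 [96T→19T]: ω = 1596.7600×96/19 = 8067.8400 rpm, dir flips to −; running = −8067.8400
Stage 4 [19T→68T]: ω = 8067.8400×19/68 = 2254.2494 rpm, dir flips to +; running = +2254.2494
Stage 5 [35T→90T]: ω = 2254.2494×35/90 = 876.6525 rpm, dir flips to −; running = −876.6525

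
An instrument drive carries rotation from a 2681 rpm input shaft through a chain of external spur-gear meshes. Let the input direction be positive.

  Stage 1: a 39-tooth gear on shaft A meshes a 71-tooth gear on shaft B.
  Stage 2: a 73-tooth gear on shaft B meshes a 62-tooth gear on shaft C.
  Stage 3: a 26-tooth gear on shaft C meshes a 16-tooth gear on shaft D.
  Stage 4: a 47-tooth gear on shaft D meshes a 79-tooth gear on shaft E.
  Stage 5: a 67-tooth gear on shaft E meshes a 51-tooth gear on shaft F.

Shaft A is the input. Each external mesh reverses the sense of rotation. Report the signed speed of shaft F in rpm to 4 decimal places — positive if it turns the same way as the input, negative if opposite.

-2202.2317 rpm (opposite to input, |ω| = 2202.2317 rpm)

Stage 1 [39T→71T]: ω = 2681.0000×39/71 = 1472.6620 rpm, dir flips to −; running = −1472.6620
Stage 2 [73T→62T]: ω = 1472.6620×73/62 = 1733.9407 rpm, dir flips to +; running = +1733.9407
Stage 3 [26T→16T]: ω = 1733.9407×26/16 = 2817.6537 rpm, dir flips to −; running = −2817.6537
Stage 4 [47T→79T]: ω = 2817.6537×47/79 = 1676.3256 rpm, dir flips to +; running = +1676.3256
Stage 5 [67T→51T]: ω = 1676.3256×67/51 = 2202.2317 rpm, dir flips to −; running = −2202.2317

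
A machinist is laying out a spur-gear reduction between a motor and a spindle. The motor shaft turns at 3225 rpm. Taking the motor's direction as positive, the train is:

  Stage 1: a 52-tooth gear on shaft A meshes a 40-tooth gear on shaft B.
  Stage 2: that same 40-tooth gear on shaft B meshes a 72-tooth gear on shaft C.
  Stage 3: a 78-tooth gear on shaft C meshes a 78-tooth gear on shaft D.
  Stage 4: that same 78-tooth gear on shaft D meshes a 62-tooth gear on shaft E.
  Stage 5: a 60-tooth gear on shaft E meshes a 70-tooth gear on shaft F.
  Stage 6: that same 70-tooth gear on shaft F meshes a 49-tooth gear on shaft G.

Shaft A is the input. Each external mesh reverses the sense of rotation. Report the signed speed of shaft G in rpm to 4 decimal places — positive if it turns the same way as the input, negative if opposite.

+3588.0513 rpm (same as input, |ω| = 3588.0513 rpm)

Stage 1 [52T→40T]: ω = 3225.0000×52/40 = 4192.5000 rpm, dir flips to −; running = −4192.5000
Stage 2 [40T→72T]: ω = 4192.5000×40/72 = 2329.1667 rpm, dir flips to +; running = +2329.1667
Stage 3 [78T→78T]: ω = 2329.1667×78/78 = 2329.1667 rpm, dir flips to −; running = −2329.1667
Stage 4 [78T→62T]: ω = 2329.1667×78/62 = 2930.2419 rpm, dir flips to +; running = +2930.2419
Stage 5 [60T→70T]: ω = 2930.2419×60/70 = 2511.6359 rpm, dir flips to −; running = −2511.6359
Stage 6 [70T→49T]: ω = 2511.6359×70/49 = 3588.0513 rpm, dir flips to +; running = +3588.0513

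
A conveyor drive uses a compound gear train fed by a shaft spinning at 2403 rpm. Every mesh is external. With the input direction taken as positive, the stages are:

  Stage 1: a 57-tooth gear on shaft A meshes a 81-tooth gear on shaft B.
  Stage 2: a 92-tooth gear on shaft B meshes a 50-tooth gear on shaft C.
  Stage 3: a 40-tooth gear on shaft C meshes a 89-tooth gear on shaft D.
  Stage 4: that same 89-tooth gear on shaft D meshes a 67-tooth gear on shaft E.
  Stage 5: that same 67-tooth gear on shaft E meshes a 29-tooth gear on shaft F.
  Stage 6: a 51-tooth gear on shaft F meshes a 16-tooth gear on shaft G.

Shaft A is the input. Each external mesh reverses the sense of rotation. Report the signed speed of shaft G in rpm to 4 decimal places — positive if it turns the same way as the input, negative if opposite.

+13679.6069 rpm (same as input, |ω| = 13679.6069 rpm)

Stage 1 [57T→81T]: ω = 2403.0000×57/81 = 1691.0000 rpm, dir flips to −; running = −1691.0000
Stage 2 [92T→50T]: ω = 1691.0000×92/50 = 3111.4400 rpm, dir flips to +; running = +3111.4400
Stage 3 [40T→89T]: ω = 3111.4400×40/89 = 1398.4000 rpm, dir flips to −; running = −1398.4000
Stage 4 [89T→67T]: ω = 1398.4000×89/67 = 1857.5761 rpm, dir flips to +; running = +1857.5761
Stage 5 [67T→29T]: ω = 1857.5761×67/29 = 4291.6414 rpm, dir flips to −; running = −4291.6414
Stage 6 [51T→16T]: ω = 4291.6414×51/16 = 13679.6069 rpm, dir flips to +; running = +13679.6069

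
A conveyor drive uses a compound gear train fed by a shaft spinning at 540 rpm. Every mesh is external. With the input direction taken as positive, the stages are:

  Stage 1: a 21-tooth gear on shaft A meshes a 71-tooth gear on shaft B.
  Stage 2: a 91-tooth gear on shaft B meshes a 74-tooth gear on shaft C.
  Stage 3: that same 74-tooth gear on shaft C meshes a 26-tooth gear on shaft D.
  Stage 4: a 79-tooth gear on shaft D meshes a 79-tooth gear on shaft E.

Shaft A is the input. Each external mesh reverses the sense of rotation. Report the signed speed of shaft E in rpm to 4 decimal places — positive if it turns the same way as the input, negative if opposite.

+559.0141 rpm (same as input, |ω| = 559.0141 rpm)

Stage 1 [21T→71T]: ω = 540.0000×21/71 = 159.7183 rpm, dir flips to −; running = −159.7183
Stage 2 [91T→74T]: ω = 159.7183×91/74 = 196.4104 rpm, dir flips to +; running = +196.4104
Stage 3 [74T→26T]: ω = 196.4104×74/26 = 559.0141 rpm, dir flips to −; running = −559.0141
Stage 4 [79T→79T]: ω = 559.0141×79/79 = 559.0141 rpm, dir flips to +; running = +559.0141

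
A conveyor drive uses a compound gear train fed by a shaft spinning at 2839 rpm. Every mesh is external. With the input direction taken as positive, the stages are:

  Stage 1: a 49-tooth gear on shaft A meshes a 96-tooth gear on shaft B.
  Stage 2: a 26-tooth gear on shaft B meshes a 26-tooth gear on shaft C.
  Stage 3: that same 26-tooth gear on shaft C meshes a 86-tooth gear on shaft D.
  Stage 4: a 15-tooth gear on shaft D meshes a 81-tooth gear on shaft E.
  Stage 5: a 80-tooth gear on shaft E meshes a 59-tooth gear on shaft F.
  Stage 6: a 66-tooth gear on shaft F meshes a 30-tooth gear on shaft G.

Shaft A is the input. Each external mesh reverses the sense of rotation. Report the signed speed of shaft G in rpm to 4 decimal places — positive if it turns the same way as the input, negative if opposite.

Stage 1 [49T→96T]: ω = 2839.0000×49/96 = 1449.0729 rpm, dir flips to −; running = −1449.0729
Stage 2 [26T→26T]: ω = 1449.0729×26/26 = 1449.0729 rpm, dir flips to +; running = +1449.0729
Stage 3 [26T→86T]: ω = 1449.0729×26/86 = 438.0918 rpm, dir flips to −; running = −438.0918
Stage 4 [15T→81T]: ω = 438.0918×15/81 = 81.1281 rpm, dir flips to +; running = +81.1281
Stage 5 [80T→59T]: ω = 81.1281×80/59 = 110.0042 rpm, dir flips to −; running = −110.0042
Stage 6 [66T→30T]: ω = 110.0042×66/30 = 242.0093 rpm, dir flips to +; running = +242.0093

+242.0093 rpm (same as input, |ω| = 242.0093 rpm)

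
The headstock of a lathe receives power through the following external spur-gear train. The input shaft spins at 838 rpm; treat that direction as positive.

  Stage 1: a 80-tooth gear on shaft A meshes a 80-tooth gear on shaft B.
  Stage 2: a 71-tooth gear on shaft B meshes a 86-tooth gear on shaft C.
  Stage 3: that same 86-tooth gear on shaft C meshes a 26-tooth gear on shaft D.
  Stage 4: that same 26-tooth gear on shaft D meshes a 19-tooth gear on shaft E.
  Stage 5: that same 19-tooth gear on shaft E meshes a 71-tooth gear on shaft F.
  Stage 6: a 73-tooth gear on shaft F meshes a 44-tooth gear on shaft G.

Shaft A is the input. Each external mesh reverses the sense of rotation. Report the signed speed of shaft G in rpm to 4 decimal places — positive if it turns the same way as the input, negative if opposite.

Stage 1 [80T→80T]: ω = 838.0000×80/80 = 838.0000 rpm, dir flips to −; running = −838.0000
Stage 2 [71T→86T]: ω = 838.0000×71/86 = 691.8372 rpm, dir flips to +; running = +691.8372
Stage 3 [86T→26T]: ω = 691.8372×86/26 = 2288.3846 rpm, dir flips to −; running = −2288.3846
Stage 4 [26T→19T]: ω = 2288.3846×26/19 = 3131.4737 rpm, dir flips to +; running = +3131.4737
Stage 5 [19T→71T]: ω = 3131.4737×19/71 = 838.0000 rpm, dir flips to −; running = −838.0000
Stage 6 [73T→44T]: ω = 838.0000×73/44 = 1390.3182 rpm, dir flips to +; running = +1390.3182

+1390.3182 rpm (same as input, |ω| = 1390.3182 rpm)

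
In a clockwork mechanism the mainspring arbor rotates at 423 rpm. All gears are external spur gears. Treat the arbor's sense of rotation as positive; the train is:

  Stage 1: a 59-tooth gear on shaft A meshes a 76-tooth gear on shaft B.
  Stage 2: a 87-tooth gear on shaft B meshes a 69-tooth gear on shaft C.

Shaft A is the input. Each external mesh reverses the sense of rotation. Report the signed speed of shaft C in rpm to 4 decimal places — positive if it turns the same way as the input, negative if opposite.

+414.0463 rpm (same as input, |ω| = 414.0463 rpm)

Stage 1 [59T→76T]: ω = 423.0000×59/76 = 328.3816 rpm, dir flips to −; running = −328.3816
Stage 2 [87T→69T]: ω = 328.3816×87/69 = 414.0463 rpm, dir flips to +; running = +414.0463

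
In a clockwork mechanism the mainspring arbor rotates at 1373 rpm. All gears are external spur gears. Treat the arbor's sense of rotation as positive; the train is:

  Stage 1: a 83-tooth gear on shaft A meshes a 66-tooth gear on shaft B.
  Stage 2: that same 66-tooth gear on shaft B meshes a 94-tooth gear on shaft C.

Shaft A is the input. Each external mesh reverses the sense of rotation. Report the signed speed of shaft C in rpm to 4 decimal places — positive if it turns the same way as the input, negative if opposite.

Stage 1 [83T→66T]: ω = 1373.0000×83/66 = 1726.6515 rpm, dir flips to −; running = −1726.6515
Stage 2 [66T→94T]: ω = 1726.6515×66/94 = 1212.3298 rpm, dir flips to +; running = +1212.3298

+1212.3298 rpm (same as input, |ω| = 1212.3298 rpm)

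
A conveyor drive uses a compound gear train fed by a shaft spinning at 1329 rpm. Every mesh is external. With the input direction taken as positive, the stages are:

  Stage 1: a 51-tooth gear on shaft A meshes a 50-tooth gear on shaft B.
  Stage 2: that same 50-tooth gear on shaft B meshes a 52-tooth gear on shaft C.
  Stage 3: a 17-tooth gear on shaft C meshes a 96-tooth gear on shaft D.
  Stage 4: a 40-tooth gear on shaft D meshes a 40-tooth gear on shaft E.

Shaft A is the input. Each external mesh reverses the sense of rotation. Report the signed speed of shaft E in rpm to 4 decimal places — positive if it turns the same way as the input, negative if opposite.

Stage 1 [51T→50T]: ω = 1329.0000×51/50 = 1355.5800 rpm, dir flips to −; running = −1355.5800
Stage 2 [50T→52T]: ω = 1355.5800×50/52 = 1303.4423 rpm, dir flips to +; running = +1303.4423
Stage 3 [17T→96T]: ω = 1303.4423×17/96 = 230.8179 rpm, dir flips to −; running = −230.8179
Stage 4 [40T→40T]: ω = 230.8179×40/40 = 230.8179 rpm, dir flips to +; running = +230.8179

+230.8179 rpm (same as input, |ω| = 230.8179 rpm)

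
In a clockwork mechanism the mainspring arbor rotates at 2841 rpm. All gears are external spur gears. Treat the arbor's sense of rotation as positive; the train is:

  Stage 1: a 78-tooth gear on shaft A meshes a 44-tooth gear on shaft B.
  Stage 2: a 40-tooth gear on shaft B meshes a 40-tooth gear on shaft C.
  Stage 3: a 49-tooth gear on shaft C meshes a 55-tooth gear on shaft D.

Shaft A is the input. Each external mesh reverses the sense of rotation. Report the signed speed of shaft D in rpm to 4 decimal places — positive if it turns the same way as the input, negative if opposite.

Stage 1 [78T→44T]: ω = 2841.0000×78/44 = 5036.3182 rpm, dir flips to −; running = −5036.3182
Stage 2 [40T→40T]: ω = 5036.3182×40/40 = 5036.3182 rpm, dir flips to +; running = +5036.3182
Stage 3 [49T→55T]: ω = 5036.3182×49/55 = 4486.9017 rpm, dir flips to −; running = −4486.9017

-4486.9017 rpm (opposite to input, |ω| = 4486.9017 rpm)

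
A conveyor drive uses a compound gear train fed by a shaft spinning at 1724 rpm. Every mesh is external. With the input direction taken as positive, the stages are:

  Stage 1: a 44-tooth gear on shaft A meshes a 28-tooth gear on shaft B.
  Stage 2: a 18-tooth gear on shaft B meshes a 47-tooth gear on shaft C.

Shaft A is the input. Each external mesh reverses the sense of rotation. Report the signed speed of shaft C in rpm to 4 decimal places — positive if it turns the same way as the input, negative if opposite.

+1037.5441 rpm (same as input, |ω| = 1037.5441 rpm)

Stage 1 [44T→28T]: ω = 1724.0000×44/28 = 2709.1429 rpm, dir flips to −; running = −2709.1429
Stage 2 [18T→47T]: ω = 2709.1429×18/47 = 1037.5441 rpm, dir flips to +; running = +1037.5441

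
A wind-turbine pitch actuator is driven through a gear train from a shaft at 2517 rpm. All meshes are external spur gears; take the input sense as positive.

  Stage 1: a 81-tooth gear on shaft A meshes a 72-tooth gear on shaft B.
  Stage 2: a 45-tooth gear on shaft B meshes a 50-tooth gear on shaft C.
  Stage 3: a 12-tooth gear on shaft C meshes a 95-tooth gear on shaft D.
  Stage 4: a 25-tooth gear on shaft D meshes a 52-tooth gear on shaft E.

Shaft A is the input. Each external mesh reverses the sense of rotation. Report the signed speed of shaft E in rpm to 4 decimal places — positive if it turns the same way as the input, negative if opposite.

Stage 1 [81T→72T]: ω = 2517.0000×81/72 = 2831.6250 rpm, dir flips to −; running = −2831.6250
Stage 2 [45T→50T]: ω = 2831.6250×45/50 = 2548.4625 rpm, dir flips to +; running = +2548.4625
Stage 3 [12T→95T]: ω = 2548.4625×12/95 = 321.9111 rpm, dir flips to −; running = −321.9111
Stage 4 [25T→52T]: ω = 321.9111×25/52 = 154.7649 rpm, dir flips to +; running = +154.7649

+154.7649 rpm (same as input, |ω| = 154.7649 rpm)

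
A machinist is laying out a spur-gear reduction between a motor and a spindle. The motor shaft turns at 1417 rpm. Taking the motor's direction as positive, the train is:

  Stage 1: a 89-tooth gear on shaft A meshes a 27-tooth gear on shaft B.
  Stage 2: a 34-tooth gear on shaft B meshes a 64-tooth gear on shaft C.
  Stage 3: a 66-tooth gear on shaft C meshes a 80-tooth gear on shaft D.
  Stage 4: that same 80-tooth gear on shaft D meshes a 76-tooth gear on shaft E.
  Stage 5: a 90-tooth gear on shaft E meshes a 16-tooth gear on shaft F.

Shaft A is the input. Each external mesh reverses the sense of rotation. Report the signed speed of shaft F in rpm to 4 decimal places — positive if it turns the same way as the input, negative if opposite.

-12121.2639 rpm (opposite to input, |ω| = 12121.2639 rpm)

Stage 1 [89T→27T]: ω = 1417.0000×89/27 = 4670.8519 rpm, dir flips to −; running = −4670.8519
Stage 2 [34T→64T]: ω = 4670.8519×34/64 = 2481.3900 rpm, dir flips to +; running = +2481.3900
Stage 3 [66T→80T]: ω = 2481.3900×66/80 = 2047.1468 rpm, dir flips to −; running = −2047.1468
Stage 4 [80T→76T]: ω = 2047.1468×80/76 = 2154.8914 rpm, dir flips to +; running = +2154.8914
Stage 5 [90T→16T]: ω = 2154.8914×90/16 = 12121.2639 rpm, dir flips to −; running = −12121.2639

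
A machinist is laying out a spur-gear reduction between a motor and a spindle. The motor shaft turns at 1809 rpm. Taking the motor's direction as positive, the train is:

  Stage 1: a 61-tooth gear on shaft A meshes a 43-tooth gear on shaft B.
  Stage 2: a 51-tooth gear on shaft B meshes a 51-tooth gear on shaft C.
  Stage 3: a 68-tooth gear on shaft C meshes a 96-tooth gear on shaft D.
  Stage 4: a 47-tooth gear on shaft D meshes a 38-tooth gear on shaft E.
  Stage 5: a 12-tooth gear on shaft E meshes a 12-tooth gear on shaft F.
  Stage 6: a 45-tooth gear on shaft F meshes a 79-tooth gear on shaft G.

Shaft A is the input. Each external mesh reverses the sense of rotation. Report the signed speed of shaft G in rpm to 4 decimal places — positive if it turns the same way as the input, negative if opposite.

Stage 1 [61T→43T]: ω = 1809.0000×61/43 = 2566.2558 rpm, dir flips to −; running = −2566.2558
Stage 2 [51T→51T]: ω = 2566.2558×51/51 = 2566.2558 rpm, dir flips to +; running = +2566.2558
Stage 3 [68T→96T]: ω = 2566.2558×68/96 = 1817.7645 rpm, dir flips to −; running = −1817.7645
Stage 4 [47T→38T]: ω = 1817.7645×47/38 = 2248.2877 rpm, dir flips to +; running = +2248.2877
Stage 5 [12T→12T]: ω = 2248.2877×12/12 = 2248.2877 rpm, dir flips to −; running = −2248.2877
Stage 6 [45T→79T]: ω = 2248.2877×45/79 = 1280.6702 rpm, dir flips to +; running = +1280.6702

+1280.6702 rpm (same as input, |ω| = 1280.6702 rpm)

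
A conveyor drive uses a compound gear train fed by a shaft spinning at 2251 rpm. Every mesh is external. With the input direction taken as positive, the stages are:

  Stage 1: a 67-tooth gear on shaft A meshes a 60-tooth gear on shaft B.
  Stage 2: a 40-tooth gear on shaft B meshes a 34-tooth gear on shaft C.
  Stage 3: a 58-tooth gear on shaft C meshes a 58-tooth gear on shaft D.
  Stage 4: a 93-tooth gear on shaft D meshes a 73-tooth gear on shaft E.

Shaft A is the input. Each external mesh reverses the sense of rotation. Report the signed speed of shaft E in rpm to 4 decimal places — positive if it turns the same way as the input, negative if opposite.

+3767.3868 rpm (same as input, |ω| = 3767.3868 rpm)

Stage 1 [67T→60T]: ω = 2251.0000×67/60 = 2513.6167 rpm, dir flips to −; running = −2513.6167
Stage 2 [40T→34T]: ω = 2513.6167×40/34 = 2957.1961 rpm, dir flips to +; running = +2957.1961
Stage 3 [58T→58T]: ω = 2957.1961×58/58 = 2957.1961 rpm, dir flips to −; running = −2957.1961
Stage 4 [93T→73T]: ω = 2957.1961×93/73 = 3767.3868 rpm, dir flips to +; running = +3767.3868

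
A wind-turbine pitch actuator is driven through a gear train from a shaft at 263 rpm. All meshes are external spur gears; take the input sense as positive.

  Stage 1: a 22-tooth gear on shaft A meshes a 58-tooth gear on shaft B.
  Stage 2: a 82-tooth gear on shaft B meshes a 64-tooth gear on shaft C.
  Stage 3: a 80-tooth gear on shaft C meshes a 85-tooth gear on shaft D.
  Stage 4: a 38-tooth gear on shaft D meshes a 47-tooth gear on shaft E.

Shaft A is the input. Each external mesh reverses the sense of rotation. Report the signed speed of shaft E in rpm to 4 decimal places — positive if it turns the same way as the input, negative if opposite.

Stage 1 [22T→58T]: ω = 263.0000×22/58 = 99.7586 rpm, dir flips to −; running = −99.7586
Stage 2 [82T→64T]: ω = 99.7586×82/64 = 127.8157 rpm, dir flips to +; running = +127.8157
Stage 3 [80T→85T]: ω = 127.8157×80/85 = 120.2972 rpm, dir flips to −; running = −120.2972
Stage 4 [38T→47T]: ω = 120.2972×38/47 = 97.2615 rpm, dir flips to +; running = +97.2615

+97.2615 rpm (same as input, |ω| = 97.2615 rpm)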